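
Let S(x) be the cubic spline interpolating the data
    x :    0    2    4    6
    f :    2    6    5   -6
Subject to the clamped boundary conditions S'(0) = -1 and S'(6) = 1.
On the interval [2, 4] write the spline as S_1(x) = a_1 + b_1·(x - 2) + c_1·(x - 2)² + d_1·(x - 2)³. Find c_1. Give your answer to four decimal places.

-0.7667

Write M_i for S''(x_i). With h_i = 2, 2, 2 and divided differences Δ_i = 2, -1/2, -11/2, the continuity of S' gives the tridiagonal system
  2·M_0 + 8·M_1 + 2·M_2 = 6(Δ_1 - Δ_0) = -15
  2·M_1 + 8·M_2 + 2·M_3 = 6(Δ_2 - Δ_1) = -30
Clamped end conditions give two more equations: 2h_0·M_0 + h_0·M_1 = 6(Δ_0 - S'(0)) = 18 and h_2·M_2 + 2h_2·M_3 = 6(S'(6) - Δ_2) = 39.
Forward elimination and back-substitution give M_0 = 79/15, M_1 = -23/15, M_2 = -199/30, M_3 = 196/15.
On [2, 4], with S_1(x) = a_1 + b_1·(x - 2) + c_1·(x - 2)² + d_1·(x - 2)³: c_1 = M_1/2 = -23/30, d_1 = (M_2 - M_1)/(6h_1) = -17/40, b_1 = Δ_1 - h_1(2M_1 + M_2)/6 = 41/15.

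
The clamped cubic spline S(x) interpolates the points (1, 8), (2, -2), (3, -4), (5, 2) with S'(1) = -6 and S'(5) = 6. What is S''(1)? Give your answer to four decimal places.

-20.4545

Let M_i = S''(x_i). Step sizes h_i = 1, 1, 2; slopes of the chords Δ_i = (y_(i+1) - y_i)/h_i = -10, -2, 3.
  1·M_0 + 4·M_1 + 1·M_2 = 6(Δ_1 - Δ_0) = 48
  1·M_1 + 6·M_2 + 2·M_3 = 6(Δ_2 - Δ_1) = 30
Clamped end conditions give two more equations: 2h_0·M_0 + h_0·M_1 = 6(Δ_0 - S'(1)) = -24 and h_2·M_2 + 2h_2·M_3 = 6(S'(5) - Δ_2) = 18.
Solving the tridiagonal system: M_0 = -225/11, M_1 = 186/11, M_2 = 9/11, M_3 = 45/11.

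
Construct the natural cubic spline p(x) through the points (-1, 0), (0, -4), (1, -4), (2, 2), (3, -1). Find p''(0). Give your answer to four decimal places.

2.8929

Write σ_i for p''(x_i). With h_i = 1, 1, 1, 1 and divided differences Δ_i = -4, 0, 6, -3, the continuity of p' gives the tridiagonal system
  1·σ_0 + 4·σ_1 + 1·σ_2 = 6(Δ_1 - Δ_0) = 24
  1·σ_1 + 4·σ_2 + 1·σ_3 = 6(Δ_2 - Δ_1) = 36
  1·σ_2 + 4·σ_3 + 1·σ_4 = 6(Δ_3 - Δ_2) = -54
Natural end conditions: σ_0 = σ_4 = 0.
Forward elimination and back-substitution give σ_0 = 0, σ_1 = 81/28, σ_2 = 87/7, σ_3 = -465/28, σ_4 = 0.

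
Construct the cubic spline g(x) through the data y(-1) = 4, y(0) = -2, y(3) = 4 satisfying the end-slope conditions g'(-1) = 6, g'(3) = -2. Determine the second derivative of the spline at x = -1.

-44

Let M_i = g''(x_i). Step sizes h_i = 1, 3; slopes of the chords Δ_i = (y_(i+1) - y_i)/h_i = -6, 2.
  1·M_0 + 8·M_1 + 3·M_2 = 6(Δ_1 - Δ_0) = 48
Clamped end conditions give two more equations: 2h_0·M_0 + h_0·M_1 = 6(Δ_0 - g'(-1)) = -72 and h_1·M_1 + 2h_1·M_2 = 6(g'(3) - Δ_1) = -24.
Solving: M_0 = -44, M_1 = 16, M_2 = -12.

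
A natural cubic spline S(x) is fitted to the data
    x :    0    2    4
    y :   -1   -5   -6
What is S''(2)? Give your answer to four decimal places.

Let M_i = S''(x_i). Step sizes h_i = 2, 2; slopes of the chords Δ_i = (y_(i+1) - y_i)/h_i = -2, -1/2.
  2·M_0 + 8·M_1 + 2·M_2 = 6(Δ_1 - Δ_0) = 9
Natural end conditions: M_0 = M_2 = 0.
Hence M_0 = 0, M_1 = 9/8, M_2 = 0.

1.1250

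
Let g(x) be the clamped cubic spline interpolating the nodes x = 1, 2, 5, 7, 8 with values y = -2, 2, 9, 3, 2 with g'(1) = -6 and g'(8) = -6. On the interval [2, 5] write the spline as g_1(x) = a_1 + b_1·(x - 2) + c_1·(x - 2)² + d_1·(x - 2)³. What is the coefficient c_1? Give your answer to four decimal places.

Write M_i for g''(x_i). With h_i = 1, 3, 2, 1 and divided differences Δ_i = 4, 7/3, -3, -1, the continuity of g' gives the tridiagonal system
  1·M_0 + 8·M_1 + 3·M_2 = 6(Δ_1 - Δ_0) = -10
  3·M_1 + 10·M_2 + 2·M_3 = 6(Δ_2 - Δ_1) = -32
  2·M_2 + 6·M_3 + 1·M_4 = 6(Δ_3 - Δ_2) = 12
Clamped end conditions give two more equations: 2h_0·M_0 + h_0·M_1 = 6(Δ_0 - g'(1)) = 60 and h_3·M_3 + 2h_3·M_4 = 6(g'(8) - Δ_3) = -30.
Solving: M_0 = 1185/37, M_1 = -150/37, M_2 = -355/111, M_3 = 674/111, M_4 = -2002/111.
On [2, 5], with g_1(x) = a_1 + b_1·(x - 2) + c_1·(x - 2)² + d_1·(x - 2)³: c_1 = M_1/2 = -75/37, d_1 = (M_2 - M_1)/(6h_1) = 95/1998, b_1 = Δ_1 - h_1(2M_1 + M_2)/6 = 591/74.

-2.0270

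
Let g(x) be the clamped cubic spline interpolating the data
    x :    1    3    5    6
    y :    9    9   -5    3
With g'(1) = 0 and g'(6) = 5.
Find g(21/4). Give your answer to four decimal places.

Put M_i = g'' at the i-th knot. Here h = (2, 2, 1) and Δ = (0, -7, 8), so the interior equations h_(i-1)·M_(i-1) + 2(h_(i-1)+h_i)·M_i + h_i·M_(i+1) = 6(Δ_i − Δ_(i-1)) read
  2·M_0 + 8·M_1 + 2·M_2 = 6(Δ_1 - Δ_0) = -42
  2·M_1 + 6·M_2 + 1·M_3 = 6(Δ_2 - Δ_1) = 90
Clamped end conditions give two more equations: 2h_0·M_0 + h_0·M_1 = 6(Δ_0 - g'(1)) = 0 and h_2·M_2 + 2h_2·M_3 = 6(g'(6) - Δ_2) = -18.
Solving the tridiagonal system: M_0 = 143/23, M_1 = -286/23, M_2 = 518/23, M_3 = -466/23.
On [5, 6], g(x) = -5 + 89/23·(x - 5) + 259/23·(x - 5)² - 164/23·(x - 5)³.
With (x - 5) = 1/4: g(21/4) = -633/184.

-3.4402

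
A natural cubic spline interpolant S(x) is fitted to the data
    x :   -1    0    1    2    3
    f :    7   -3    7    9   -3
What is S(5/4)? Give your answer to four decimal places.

Let σ_i = S''(x_i). Step sizes h_i = 1, 1, 1, 1; slopes of the chords Δ_i = (y_(i+1) - y_i)/h_i = -10, 10, 2, -12.
  1·σ_0 + 4·σ_1 + 1·σ_2 = 6(Δ_1 - Δ_0) = 120
  1·σ_1 + 4·σ_2 + 1·σ_3 = 6(Δ_2 - Δ_1) = -48
  1·σ_2 + 4·σ_3 + 1·σ_4 = 6(Δ_3 - Δ_2) = -84
Natural end conditions: σ_0 = σ_4 = 0.
Solving the tridiagonal system: σ_0 = 0, σ_1 = 477/14, σ_2 = -114/7, σ_3 = -237/14, σ_4 = 0.
On [1, 2], S(x) = 7 + 41/4·(x - 1) - 57/7·(x - 1)² - 3/28·(x - 1)³.
With (x - 1) = 1/4: S(5/4) = 16221/1792.

9.0519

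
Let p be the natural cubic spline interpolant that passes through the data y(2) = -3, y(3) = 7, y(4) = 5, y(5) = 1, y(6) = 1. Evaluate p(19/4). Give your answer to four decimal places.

1.6719

Put M_i = p'' at the i-th knot. Here h = (1, 1, 1, 1) and Δ = (10, -2, -4, 0), so the interior equations h_(i-1)·M_(i-1) + 2(h_(i-1)+h_i)·M_i + h_i·M_(i+1) = 6(Δ_i − Δ_(i-1)) read
  1·M_0 + 4·M_1 + 1·M_2 = 6(Δ_1 - Δ_0) = -72
  1·M_1 + 4·M_2 + 1·M_3 = 6(Δ_2 - Δ_1) = -12
  1·M_2 + 4·M_3 + 1·M_4 = 6(Δ_3 - Δ_2) = 24
Natural end conditions: M_0 = M_4 = 0.
Forward elimination and back-substitution give M_0 = 0, M_1 = -18, M_2 = 0, M_3 = 6, M_4 = 0.
On [4, 5], p(t) = 5 - 5·(t - 4) + 0·(t - 4)² + 1·(t - 4)³.
With (t - 4) = 3/4: p(19/4) = 107/64.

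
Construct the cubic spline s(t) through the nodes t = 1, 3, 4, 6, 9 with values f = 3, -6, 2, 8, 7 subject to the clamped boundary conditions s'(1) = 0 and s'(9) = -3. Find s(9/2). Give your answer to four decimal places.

5.2530

Let m_i = s''(x_i). Step sizes h_i = 2, 1, 2, 3; slopes of the chords Δ_i = (y_(i+1) - y_i)/h_i = -9/2, 8, 3, -1/3.
  2·m_0 + 6·m_1 + 1·m_2 = 6(Δ_1 - Δ_0) = 75
  1·m_1 + 6·m_2 + 2·m_3 = 6(Δ_2 - Δ_1) = -30
  2·m_2 + 10·m_3 + 3·m_4 = 6(Δ_3 - Δ_2) = -20
Clamped end conditions give two more equations: 2h_0·m_0 + h_0·m_1 = 6(Δ_0 - s'(1)) = -27 and h_3·m_3 + 2h_3·m_4 = 6(s'(9) - Δ_3) = -16.
Hence m_0 = -9931/604, m_1 = 2927/151, m_2 = -2543/302, m_3 = 86/151, m_4 = -1337/453.
On [4, 6], s(t) = 2 + 1272/151·(t - 4) - 2543/604·(t - 4)² + 905/1208·(t - 4)³.
With (t - 4) = 1/2: s(9/2) = 50765/9664.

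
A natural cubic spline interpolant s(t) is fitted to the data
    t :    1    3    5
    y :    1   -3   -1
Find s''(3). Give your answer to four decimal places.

Write σ_i for s''(x_i). With h_i = 2, 2 and divided differences Δ_i = -2, 1, the continuity of s' gives the tridiagonal system
  2·σ_0 + 8·σ_1 + 2·σ_2 = 6(Δ_1 - Δ_0) = 18
Natural end conditions: σ_0 = σ_2 = 0.
Forward elimination and back-substitution give σ_0 = 0, σ_1 = 9/4, σ_2 = 0.

2.2500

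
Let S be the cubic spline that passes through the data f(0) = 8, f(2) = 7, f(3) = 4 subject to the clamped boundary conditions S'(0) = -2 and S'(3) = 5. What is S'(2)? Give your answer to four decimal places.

-4.5833

Put M_i = S'' at the i-th knot. Here h = (2, 1) and Δ = (-1/2, -3), so the interior equations h_(i-1)·M_(i-1) + 2(h_(i-1)+h_i)·M_i + h_i·M_(i+1) = 6(Δ_i − Δ_(i-1)) read
  2·M_0 + 6·M_1 + 1·M_2 = 6(Δ_1 - Δ_0) = -15
Clamped end conditions give two more equations: 2h_0·M_0 + h_0·M_1 = 6(Δ_0 - S'(0)) = 9 and h_1·M_1 + 2h_1·M_2 = 6(S'(3) - Δ_1) = 48.
Forward elimination and back-substitution give M_0 = 85/12, M_1 = -29/3, M_2 = 173/6.
On [2, 3], S'(x) = b_1 + 2c_1·(x - 2) + 3d_1·(x - 2)² with b_1 = Δ_1 - h_1(2M_1 + M_2)/6 = -55/12, c_1 = M_1/2 = -29/6, d_1 = (M_2 - M_1)/(6h_1) = 77/12. So S'(2) = -55/12.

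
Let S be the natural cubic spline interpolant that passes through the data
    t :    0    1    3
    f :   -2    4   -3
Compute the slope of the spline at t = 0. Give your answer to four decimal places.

Let M_i = S''(x_i). Step sizes h_i = 1, 2; slopes of the chords Δ_i = (y_(i+1) - y_i)/h_i = 6, -7/2.
  1·M_0 + 6·M_1 + 2·M_2 = 6(Δ_1 - Δ_0) = -57
Natural end conditions: M_0 = M_2 = 0.
Solving: M_0 = 0, M_1 = -19/2, M_2 = 0.
On [0, 1], S'(t) = b_0 + 2c_0·t + 3d_0·t² with b_0 = Δ_0 - h_0(2M_0 + M_1)/6 = 91/12, c_0 = M_0/2 = 0, d_0 = (M_1 - M_0)/(6h_0) = -19/12. So S'(0) = 91/12.

7.5833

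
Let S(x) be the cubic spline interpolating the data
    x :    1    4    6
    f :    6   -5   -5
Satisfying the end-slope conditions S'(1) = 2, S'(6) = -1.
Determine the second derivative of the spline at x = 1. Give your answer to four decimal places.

-8.4667

Put M_i = S'' at the i-th knot. Here h = (3, 2) and Δ = (-11/3, 0), so the interior equations h_(i-1)·M_(i-1) + 2(h_(i-1)+h_i)·M_i + h_i·M_(i+1) = 6(Δ_i − Δ_(i-1)) read
  3·M_0 + 10·M_1 + 2·M_2 = 6(Δ_1 - Δ_0) = 22
Clamped end conditions give two more equations: 2h_0·M_0 + h_0·M_1 = 6(Δ_0 - S'(1)) = -34 and h_1·M_1 + 2h_1·M_2 = 6(S'(6) - Δ_1) = -6.
Solving the tridiagonal system: M_0 = -127/15, M_1 = 28/5, M_2 = -43/10.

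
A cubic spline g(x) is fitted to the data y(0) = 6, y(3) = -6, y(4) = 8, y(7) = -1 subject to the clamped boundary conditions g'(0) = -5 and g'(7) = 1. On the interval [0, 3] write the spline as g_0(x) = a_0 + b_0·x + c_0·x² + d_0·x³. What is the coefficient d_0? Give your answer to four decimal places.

Put M_i = g'' at the i-th knot. Here h = (3, 1, 3) and Δ = (-4, 14, -3), so the interior equations h_(i-1)·M_(i-1) + 2(h_(i-1)+h_i)·M_i + h_i·M_(i+1) = 6(Δ_i − Δ_(i-1)) read
  3·M_0 + 8·M_1 + 1·M_2 = 6(Δ_1 - Δ_0) = 108
  1·M_1 + 8·M_2 + 3·M_3 = 6(Δ_2 - Δ_1) = -102
Clamped end conditions give two more equations: 2h_0·M_0 + h_0·M_1 = 6(Δ_0 - g'(0)) = 6 and h_2·M_2 + 2h_2·M_3 = 6(g'(7) - Δ_2) = 24.
Solving: M_0 = -476/55, M_1 = 1062/55, M_2 = -1128/55, M_3 = 784/55.
On [0, 3], with g_0(x) = a_0 + b_0·x + c_0·x² + d_0·x³: c_0 = M_0/2 = -238/55, d_0 = (M_1 - M_0)/(6h_0) = 769/495, b_0 = Δ_0 - h_0(2M_0 + M_1)/6 = -5.

1.5535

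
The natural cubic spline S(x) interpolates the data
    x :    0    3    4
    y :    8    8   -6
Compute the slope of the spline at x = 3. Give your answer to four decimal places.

-10.5000

Put m_i = S'' at the i-th knot. Here h = (3, 1) and Δ = (0, -14), so the interior equations h_(i-1)·m_(i-1) + 2(h_(i-1)+h_i)·m_i + h_i·m_(i+1) = 6(Δ_i − Δ_(i-1)) read
  3·m_0 + 8·m_1 + 1·m_2 = 6(Δ_1 - Δ_0) = -84
Natural end conditions: m_0 = m_2 = 0.
Hence m_0 = 0, m_1 = -21/2, m_2 = 0.
On [3, 4], S'(x) = b_1 + 2c_1·(x - 3) + 3d_1·(x - 3)² with b_1 = Δ_1 - h_1(2m_1 + m_2)/6 = -21/2, c_1 = m_1/2 = -21/4, d_1 = (m_2 - m_1)/(6h_1) = 7/4. So S'(3) = -21/2.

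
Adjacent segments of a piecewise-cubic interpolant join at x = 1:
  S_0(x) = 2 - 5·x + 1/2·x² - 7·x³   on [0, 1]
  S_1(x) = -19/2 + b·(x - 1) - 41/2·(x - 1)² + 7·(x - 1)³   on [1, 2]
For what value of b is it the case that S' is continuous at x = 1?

S_0'(x) = -5 + 1·x - 21·x², so S_0'(1) = -25. On the right, S_1'(1) = b, so b = -25.

-25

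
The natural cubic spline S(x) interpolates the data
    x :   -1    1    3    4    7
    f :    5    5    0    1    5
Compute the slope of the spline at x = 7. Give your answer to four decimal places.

1.1734

Put σ_i = S'' at the i-th knot. Here h = (2, 2, 1, 3) and Δ = (0, -5/2, 1, 4/3), so the interior equations h_(i-1)·σ_(i-1) + 2(h_(i-1)+h_i)·σ_i + h_i·σ_(i+1) = 6(Δ_i − Δ_(i-1)) read
  2·σ_0 + 8·σ_1 + 2·σ_2 = 6(Δ_1 - Δ_0) = -15
  2·σ_1 + 6·σ_2 + 1·σ_3 = 6(Δ_2 - Δ_1) = 21
  1·σ_2 + 8·σ_3 + 3·σ_4 = 6(Δ_3 - Δ_2) = 2
Natural end conditions: σ_0 = σ_4 = 0.
Solving: σ_0 = 0, σ_1 = -1037/344, σ_2 = 196/43, σ_3 = -55/172, σ_4 = 0.
On [4, 7], S'(x) = b_3 + 2c_3·(x - 4) + 3d_3·(x - 4)² with b_3 = Δ_3 - h_3(2σ_3 + σ_4)/6 = 853/516, c_3 = σ_3/2 = -55/344, d_3 = (σ_4 - σ_3)/(6h_3) = 55/3096. So S'(7) = 1211/1032.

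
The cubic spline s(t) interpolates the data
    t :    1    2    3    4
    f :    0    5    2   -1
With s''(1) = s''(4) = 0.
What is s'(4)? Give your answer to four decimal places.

With m_i denoting the second derivative at x_i, h_i = 1, 1, 1, and Δ_i = (y_(i+1) − y_i)/h_i = 5, -3, -3:
  1·m_0 + 4·m_1 + 1·m_2 = 6(Δ_1 - Δ_0) = -48
  1·m_1 + 4·m_2 + 1·m_3 = 6(Δ_2 - Δ_1) = 0
Natural end conditions: m_0 = m_3 = 0.
Hence m_0 = 0, m_1 = -64/5, m_2 = 16/5, m_3 = 0.
On [3, 4], s'(t) = b_2 + 2c_2·(t - 3) + 3d_2·(t - 3)² with b_2 = Δ_2 - h_2(2m_2 + m_3)/6 = -61/15, c_2 = m_2/2 = 8/5, d_2 = (m_3 - m_2)/(6h_2) = -8/15. So s'(4) = -37/15.

-2.4667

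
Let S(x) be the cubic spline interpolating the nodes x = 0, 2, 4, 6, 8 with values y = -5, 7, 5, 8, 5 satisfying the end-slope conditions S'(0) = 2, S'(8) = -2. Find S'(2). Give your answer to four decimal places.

Put m_i = S'' at the i-th knot. Here h = (2, 2, 2, 2) and Δ = (6, -1, 3/2, -3/2), so the interior equations h_(i-1)·m_(i-1) + 2(h_(i-1)+h_i)·m_i + h_i·m_(i+1) = 6(Δ_i − Δ_(i-1)) read
  2·m_0 + 8·m_1 + 2·m_2 = 6(Δ_1 - Δ_0) = -42
  2·m_1 + 8·m_2 + 2·m_3 = 6(Δ_2 - Δ_1) = 15
  2·m_2 + 8·m_3 + 2·m_4 = 6(Δ_3 - Δ_2) = -18
Clamped end conditions give two more equations: 2h_0·m_0 + h_0·m_1 = 6(Δ_0 - S'(0)) = 24 and h_3·m_3 + 2h_3·m_4 = 6(S'(8) - Δ_3) = -3.
Solving the tridiagonal system: m_0 = 593/56, m_1 = -257/28, m_2 = 41/8, m_3 = -107/28, m_4 = 65/56.
On [2, 4], S'(x) = b_1 + 2c_1·(x - 2) + 3d_1·(x - 2)² with b_1 = Δ_1 - h_1(2m_1 + m_2)/6 = 191/56, c_1 = m_1/2 = -257/56, d_1 = (m_2 - m_1)/(6h_1) = 267/224. So S'(2) = 191/56.

3.4107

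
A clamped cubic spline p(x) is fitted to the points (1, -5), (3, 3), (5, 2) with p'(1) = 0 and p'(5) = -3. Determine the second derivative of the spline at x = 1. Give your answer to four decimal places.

Write m_i for p''(x_i). With h_i = 2, 2 and divided differences Δ_i = 4, -1/2, the continuity of p' gives the tridiagonal system
  2·m_0 + 8·m_1 + 2·m_2 = 6(Δ_1 - Δ_0) = -27
Clamped end conditions give two more equations: 2h_0·m_0 + h_0·m_1 = 6(Δ_0 - p'(1)) = 24 and h_1·m_1 + 2h_1·m_2 = 6(p'(5) - Δ_1) = -15.
Solving: m_0 = 69/8, m_1 = -21/4, m_2 = -9/8.

8.6250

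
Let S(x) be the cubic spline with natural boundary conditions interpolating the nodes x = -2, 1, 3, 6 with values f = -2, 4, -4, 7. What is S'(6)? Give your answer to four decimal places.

6.4375

Write M_i for S''(x_i). With h_i = 3, 2, 3 and divided differences Δ_i = 2, -4, 11/3, the continuity of S' gives the tridiagonal system
  3·M_0 + 10·M_1 + 2·M_2 = 6(Δ_1 - Δ_0) = -36
  2·M_1 + 10·M_2 + 3·M_3 = 6(Δ_2 - Δ_1) = 46
Natural end conditions: M_0 = M_3 = 0.
Hence M_0 = 0, M_1 = -113/24, M_2 = 133/24, M_3 = 0.
On [3, 6], S'(x) = b_2 + 2c_2·(x - 3) + 3d_2·(x - 3)² with b_2 = Δ_2 - h_2(2M_2 + M_3)/6 = -15/8, c_2 = M_2/2 = 133/48, d_2 = (M_3 - M_2)/(6h_2) = -133/432. So S'(6) = 103/16.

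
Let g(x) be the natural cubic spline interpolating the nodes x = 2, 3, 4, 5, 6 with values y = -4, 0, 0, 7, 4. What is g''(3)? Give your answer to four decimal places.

Let σ_i = g''(x_i). Step sizes h_i = 1, 1, 1, 1; slopes of the chords Δ_i = (y_(i+1) - y_i)/h_i = 4, 0, 7, -3.
  1·σ_0 + 4·σ_1 + 1·σ_2 = 6(Δ_1 - Δ_0) = -24
  1·σ_1 + 4·σ_2 + 1·σ_3 = 6(Δ_2 - Δ_1) = 42
  1·σ_2 + 4·σ_3 + 1·σ_4 = 6(Δ_3 - Δ_2) = -60
Natural end conditions: σ_0 = σ_4 = 0.
Hence σ_0 = 0, σ_1 = -21/2, σ_2 = 18, σ_3 = -39/2, σ_4 = 0.

-10.5000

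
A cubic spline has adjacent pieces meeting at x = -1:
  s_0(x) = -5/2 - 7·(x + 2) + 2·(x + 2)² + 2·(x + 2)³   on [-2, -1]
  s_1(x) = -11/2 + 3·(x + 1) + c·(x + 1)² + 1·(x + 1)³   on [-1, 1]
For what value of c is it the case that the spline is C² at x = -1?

s_0''(x) = 4 + 12·(x + 2), so s_0''(-1) = 16. On the right, s_1''(-1) = 2c, so c = 8.

8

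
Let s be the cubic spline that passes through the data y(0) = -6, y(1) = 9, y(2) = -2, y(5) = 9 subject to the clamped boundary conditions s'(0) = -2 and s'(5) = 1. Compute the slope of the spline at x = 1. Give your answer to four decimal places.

6.9310

Let m_i = s''(x_i). Step sizes h_i = 1, 1, 3; slopes of the chords Δ_i = (y_(i+1) - y_i)/h_i = 15, -11, 11/3.
  1·m_0 + 4·m_1 + 1·m_2 = 6(Δ_1 - Δ_0) = -156
  1·m_1 + 8·m_2 + 3·m_3 = 6(Δ_2 - Δ_1) = 88
Clamped end conditions give two more equations: 2h_0·m_0 + h_0·m_1 = 6(Δ_0 - s'(0)) = 102 and h_2·m_2 + 2h_2·m_3 = 6(s'(5) - Δ_2) = -16.
Hence m_0 = 2440/29, m_1 = -1922/29, m_2 = 724/29, m_3 = -1318/87.
On [1, 2], s'(x) = b_1 + 2c_1·(x - 1) + 3d_1·(x - 1)² with b_1 = Δ_1 - h_1(2m_1 + m_2)/6 = 201/29, c_1 = m_1/2 = -961/29, d_1 = (m_2 - m_1)/(6h_1) = 441/29. So s'(1) = 201/29.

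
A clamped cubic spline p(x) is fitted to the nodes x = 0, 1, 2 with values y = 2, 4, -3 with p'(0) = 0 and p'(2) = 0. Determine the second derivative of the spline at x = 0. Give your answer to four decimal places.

Write M_i for p''(x_i). With h_i = 1, 1 and divided differences Δ_i = 2, -7, the continuity of p' gives the tridiagonal system
  1·M_0 + 4·M_1 + 1·M_2 = 6(Δ_1 - Δ_0) = -54
Clamped end conditions give two more equations: 2h_0·M_0 + h_0·M_1 = 6(Δ_0 - p'(0)) = 12 and h_1·M_1 + 2h_1·M_2 = 6(p'(2) - Δ_1) = 42.
Solving: M_0 = 39/2, M_1 = -27, M_2 = 69/2.

19.5000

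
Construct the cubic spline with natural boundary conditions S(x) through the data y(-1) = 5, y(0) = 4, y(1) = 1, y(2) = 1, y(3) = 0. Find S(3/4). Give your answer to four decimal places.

1.5784

With m_i denoting the second derivative at x_i, h_i = 1, 1, 1, 1, and Δ_i = (y_(i+1) − y_i)/h_i = -1, -3, 0, -1:
  1·m_0 + 4·m_1 + 1·m_2 = 6(Δ_1 - Δ_0) = -12
  1·m_1 + 4·m_2 + 1·m_3 = 6(Δ_2 - Δ_1) = 18
  1·m_2 + 4·m_3 + 1·m_4 = 6(Δ_3 - Δ_2) = -6
Natural end conditions: m_0 = m_4 = 0.
Hence m_0 = 0, m_1 = -129/28, m_2 = 45/7, m_3 = -87/28, m_4 = 0.
On [0, 1], S(x) = 4 - 71/28·x - 129/56·x² + 103/56·x³.
With x = 3/4: S(3/4) = 5657/3584.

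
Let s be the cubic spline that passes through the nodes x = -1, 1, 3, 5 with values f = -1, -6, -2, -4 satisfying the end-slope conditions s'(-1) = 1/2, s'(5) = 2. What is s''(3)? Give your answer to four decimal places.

-5.8000

Put m_i = s'' at the i-th knot. Here h = (2, 2, 2) and Δ = (-5/2, 2, -1), so the interior equations h_(i-1)·m_(i-1) + 2(h_(i-1)+h_i)·m_i + h_i·m_(i+1) = 6(Δ_i − Δ_(i-1)) read
  2·m_0 + 8·m_1 + 2·m_2 = 6(Δ_1 - Δ_0) = 27
  2·m_1 + 8·m_2 + 2·m_3 = 6(Δ_2 - Δ_1) = -18
Clamped end conditions give two more equations: 2h_0·m_0 + h_0·m_1 = 6(Δ_0 - s'(-1)) = -18 and h_2·m_2 + 2h_2·m_3 = 6(s'(5) - Δ_2) = 18.
Forward elimination and back-substitution give m_0 = -79/10, m_1 = 34/5, m_2 = -29/5, m_3 = 37/5.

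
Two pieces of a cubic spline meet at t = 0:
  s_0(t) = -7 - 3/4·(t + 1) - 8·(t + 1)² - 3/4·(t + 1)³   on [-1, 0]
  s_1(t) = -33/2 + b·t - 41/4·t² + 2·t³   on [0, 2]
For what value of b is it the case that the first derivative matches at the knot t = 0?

s_0'(t) = -3/4 - 16·(t + 1) - 9/4·(t + 1)², so s_0'(0) = -19. On the right, s_1'(0) = b, so b = -19.

-19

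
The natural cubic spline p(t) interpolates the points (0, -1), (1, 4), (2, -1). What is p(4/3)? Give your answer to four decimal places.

3.2593

Put M_i = p'' at the i-th knot. Here h = (1, 1) and Δ = (5, -5), so the interior equations h_(i-1)·M_(i-1) + 2(h_(i-1)+h_i)·M_i + h_i·M_(i+1) = 6(Δ_i − Δ_(i-1)) read
  1·M_0 + 4·M_1 + 1·M_2 = 6(Δ_1 - Δ_0) = -60
Natural end conditions: M_0 = M_2 = 0.
Solving the tridiagonal system: M_0 = 0, M_1 = -15, M_2 = 0.
On [1, 2], p(t) = 4 + 0·(t - 1) - 15/2·(t - 1)² + 5/2·(t - 1)³.
With (t - 1) = 1/3: p(4/3) = 88/27.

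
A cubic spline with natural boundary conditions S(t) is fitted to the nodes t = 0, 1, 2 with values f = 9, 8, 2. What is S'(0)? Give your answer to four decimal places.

Let M_i = S''(x_i). Step sizes h_i = 1, 1; slopes of the chords Δ_i = (y_(i+1) - y_i)/h_i = -1, -6.
  1·M_0 + 4·M_1 + 1·M_2 = 6(Δ_1 - Δ_0) = -30
Natural end conditions: M_0 = M_2 = 0.
Forward elimination and back-substitution give M_0 = 0, M_1 = -15/2, M_2 = 0.
On [0, 1], S'(t) = b_0 + 2c_0·t + 3d_0·t² with b_0 = Δ_0 - h_0(2M_0 + M_1)/6 = 1/4, c_0 = M_0/2 = 0, d_0 = (M_1 - M_0)/(6h_0) = -5/4. So S'(0) = 1/4.

0.2500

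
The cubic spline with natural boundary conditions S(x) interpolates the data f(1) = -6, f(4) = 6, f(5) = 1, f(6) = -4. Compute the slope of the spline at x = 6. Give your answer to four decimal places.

Write m_i for S''(x_i). With h_i = 3, 1, 1 and divided differences Δ_i = 4, -5, -5, the continuity of S' gives the tridiagonal system
  3·m_0 + 8·m_1 + 1·m_2 = 6(Δ_1 - Δ_0) = -54
  1·m_1 + 4·m_2 + 1·m_3 = 6(Δ_2 - Δ_1) = 0
Natural end conditions: m_0 = m_3 = 0.
Solving the tridiagonal system: m_0 = 0, m_1 = -216/31, m_2 = 54/31, m_3 = 0.
On [5, 6], S'(x) = b_2 + 2c_2·(x - 5) + 3d_2·(x - 5)² with b_2 = Δ_2 - h_2(2m_2 + m_3)/6 = -173/31, c_2 = m_2/2 = 27/31, d_2 = (m_3 - m_2)/(6h_2) = -9/31. So S'(6) = -146/31.

-4.7097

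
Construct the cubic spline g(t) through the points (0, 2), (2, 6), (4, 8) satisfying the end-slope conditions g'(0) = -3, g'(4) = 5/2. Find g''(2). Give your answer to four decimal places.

-4.2500

Let M_i = g''(x_i). Step sizes h_i = 2, 2; slopes of the chords Δ_i = (y_(i+1) - y_i)/h_i = 2, 1.
  2·M_0 + 8·M_1 + 2·M_2 = 6(Δ_1 - Δ_0) = -6
Clamped end conditions give two more equations: 2h_0·M_0 + h_0·M_1 = 6(Δ_0 - g'(0)) = 30 and h_1·M_1 + 2h_1·M_2 = 6(g'(4) - Δ_1) = 9.
Solving the tridiagonal system: M_0 = 77/8, M_1 = -17/4, M_2 = 35/8.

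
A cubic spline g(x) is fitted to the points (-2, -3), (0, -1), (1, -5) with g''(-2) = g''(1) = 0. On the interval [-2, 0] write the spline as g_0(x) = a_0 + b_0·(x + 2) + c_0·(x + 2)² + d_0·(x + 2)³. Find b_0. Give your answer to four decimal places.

Let M_i = g''(x_i). Step sizes h_i = 2, 1; slopes of the chords Δ_i = (y_(i+1) - y_i)/h_i = 1, -4.
  2·M_0 + 6·M_1 + 1·M_2 = 6(Δ_1 - Δ_0) = -30
Natural end conditions: M_0 = M_2 = 0.
Hence M_0 = 0, M_1 = -5, M_2 = 0.
On [-2, 0], with g_0(x) = a_0 + b_0·(x + 2) + c_0·(x + 2)² + d_0·(x + 2)³: c_0 = M_0/2 = 0, d_0 = (M_1 - M_0)/(6h_0) = -5/12, b_0 = Δ_0 - h_0(2M_0 + M_1)/6 = 8/3.

2.6667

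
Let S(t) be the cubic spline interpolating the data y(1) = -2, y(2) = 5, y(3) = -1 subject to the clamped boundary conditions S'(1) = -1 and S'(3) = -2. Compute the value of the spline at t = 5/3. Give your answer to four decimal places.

Put M_i = S'' at the i-th knot. Here h = (1, 1) and Δ = (7, -6), so the interior equations h_(i-1)·M_(i-1) + 2(h_(i-1)+h_i)·M_i + h_i·M_(i+1) = 6(Δ_i − Δ_(i-1)) read
  1·M_0 + 4·M_1 + 1·M_2 = 6(Δ_1 - Δ_0) = -78
Clamped end conditions give two more equations: 2h_0·M_0 + h_0·M_1 = 6(Δ_0 - S'(1)) = 48 and h_1·M_1 + 2h_1·M_2 = 6(S'(3) - Δ_1) = 24.
Forward elimination and back-substitution give M_0 = 43, M_1 = -38, M_2 = 31.
On [1, 2], S(t) = -2 - 1·(t - 1) + 43/2·(t - 1)² - 27/2·(t - 1)³.
With (t - 1) = 2/3: S(5/3) = 26/9.

2.8889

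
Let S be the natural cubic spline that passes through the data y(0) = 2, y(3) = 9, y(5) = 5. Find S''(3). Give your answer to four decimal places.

-2.6000

With M_i denoting the second derivative at x_i, h_i = 3, 2, and Δ_i = (y_(i+1) − y_i)/h_i = 7/3, -2:
  3·M_0 + 10·M_1 + 2·M_2 = 6(Δ_1 - Δ_0) = -26
Natural end conditions: M_0 = M_2 = 0.
Forward elimination and back-substitution give M_0 = 0, M_1 = -13/5, M_2 = 0.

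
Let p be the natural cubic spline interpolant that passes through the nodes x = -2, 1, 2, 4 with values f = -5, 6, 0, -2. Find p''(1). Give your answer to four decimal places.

With σ_i denoting the second derivative at x_i, h_i = 3, 1, 2, and Δ_i = (y_(i+1) − y_i)/h_i = 11/3, -6, -1:
  3·σ_0 + 8·σ_1 + 1·σ_2 = 6(Δ_1 - Δ_0) = -58
  1·σ_1 + 6·σ_2 + 2·σ_3 = 6(Δ_2 - Δ_1) = 30
Natural end conditions: σ_0 = σ_3 = 0.
Solving: σ_0 = 0, σ_1 = -378/47, σ_2 = 298/47, σ_3 = 0.

-8.0426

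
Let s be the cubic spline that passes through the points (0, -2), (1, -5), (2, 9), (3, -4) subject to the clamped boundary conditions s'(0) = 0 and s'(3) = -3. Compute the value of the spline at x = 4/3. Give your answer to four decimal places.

Put σ_i = s'' at the i-th knot. Here h = (1, 1, 1) and Δ = (-3, 14, -13), so the interior equations h_(i-1)·σ_(i-1) + 2(h_(i-1)+h_i)·σ_i + h_i·σ_(i+1) = 6(Δ_i − Δ_(i-1)) read
  1·σ_0 + 4·σ_1 + 1·σ_2 = 6(Δ_1 - Δ_0) = 102
  1·σ_1 + 4·σ_2 + 1·σ_3 = 6(Δ_2 - Δ_1) = -162
Clamped end conditions give two more equations: 2h_0·σ_0 + h_0·σ_1 = 6(Δ_0 - s'(0)) = -18 and h_2·σ_2 + 2h_2·σ_3 = 6(s'(3) - Δ_2) = 60.
Forward elimination and back-substitution give σ_0 = -174/5, σ_1 = 258/5, σ_2 = -348/5, σ_3 = 324/5.
On [1, 2], s(x) = -5 + 42/5·(x - 1) + 129/5·(x - 1)² - 101/5·(x - 1)³.
With (x - 1) = 1/3: s(4/3) = -11/135.

-0.0815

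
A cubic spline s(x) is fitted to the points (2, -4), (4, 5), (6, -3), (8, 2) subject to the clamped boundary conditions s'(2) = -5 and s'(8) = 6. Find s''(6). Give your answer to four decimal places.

7.9667

Put m_i = s'' at the i-th knot. Here h = (2, 2, 2) and Δ = (9/2, -4, 5/2), so the interior equations h_(i-1)·m_(i-1) + 2(h_(i-1)+h_i)·m_i + h_i·m_(i+1) = 6(Δ_i − Δ_(i-1)) read
  2·m_0 + 8·m_1 + 2·m_2 = 6(Δ_1 - Δ_0) = -51
  2·m_1 + 8·m_2 + 2·m_3 = 6(Δ_2 - Δ_1) = 39
Clamped end conditions give two more equations: 2h_0·m_0 + h_0·m_1 = 6(Δ_0 - s'(2)) = 57 and h_2·m_2 + 2h_2·m_3 = 6(s'(8) - Δ_2) = 21.
Hence m_0 = 316/15, m_1 = -409/30, m_2 = 239/30, m_3 = 19/15.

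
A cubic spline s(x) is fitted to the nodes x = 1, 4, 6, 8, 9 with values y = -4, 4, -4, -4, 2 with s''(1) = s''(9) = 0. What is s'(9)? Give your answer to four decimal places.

6.8397

Put m_i = s'' at the i-th knot. Here h = (3, 2, 2, 1) and Δ = (8/3, -4, 0, 6), so the interior equations h_(i-1)·m_(i-1) + 2(h_(i-1)+h_i)·m_i + h_i·m_(i+1) = 6(Δ_i − Δ_(i-1)) read
  3·m_0 + 10·m_1 + 2·m_2 = 6(Δ_1 - Δ_0) = -40
  2·m_1 + 8·m_2 + 2·m_3 = 6(Δ_2 - Δ_1) = 24
  2·m_2 + 6·m_3 + 1·m_4 = 6(Δ_3 - Δ_2) = 36
Natural end conditions: m_0 = m_4 = 0.
Solving: m_0 = 0, m_1 = -119/26, m_2 = 75/26, m_3 = 131/26, m_4 = 0.
On [8, 9], s'(x) = b_3 + 2c_3·(x - 8) + 3d_3·(x - 8)² with b_3 = Δ_3 - h_3(2m_3 + m_4)/6 = 337/78, c_3 = m_3/2 = 131/52, d_3 = (m_4 - m_3)/(6h_3) = -131/156. So s'(9) = 1067/156.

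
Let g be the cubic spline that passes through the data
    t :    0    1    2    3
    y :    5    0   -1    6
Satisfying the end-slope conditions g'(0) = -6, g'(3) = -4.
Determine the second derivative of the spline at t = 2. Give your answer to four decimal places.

23.3333

Write M_i for g''(x_i). With h_i = 1, 1, 1 and divided differences Δ_i = -5, -1, 7, the continuity of g' gives the tridiagonal system
  1·M_0 + 4·M_1 + 1·M_2 = 6(Δ_1 - Δ_0) = 24
  1·M_1 + 4·M_2 + 1·M_3 = 6(Δ_2 - Δ_1) = 48
Clamped end conditions give two more equations: 2h_0·M_0 + h_0·M_1 = 6(Δ_0 - g'(0)) = 6 and h_2·M_2 + 2h_2·M_3 = 6(g'(3) - Δ_2) = -66.
Forward elimination and back-substitution give M_0 = 10/3, M_1 = -2/3, M_2 = 70/3, M_3 = -134/3.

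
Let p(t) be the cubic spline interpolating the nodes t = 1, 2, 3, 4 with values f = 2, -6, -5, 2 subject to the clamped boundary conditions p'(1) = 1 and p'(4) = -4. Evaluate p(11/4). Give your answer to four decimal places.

-6.7750

Let M_i = p''(x_i). Step sizes h_i = 1, 1, 1; slopes of the chords Δ_i = (y_(i+1) - y_i)/h_i = -8, 1, 7.
  1·M_0 + 4·M_1 + 1·M_2 = 6(Δ_1 - Δ_0) = 54
  1·M_1 + 4·M_2 + 1·M_3 = 6(Δ_2 - Δ_1) = 36
Clamped end conditions give two more equations: 2h_0·M_0 + h_0·M_1 = 6(Δ_0 - p'(1)) = -54 and h_2·M_2 + 2h_2·M_3 = 6(p'(4) - Δ_2) = -66.
Hence M_0 = -548/15, M_1 = 286/15, M_2 = 214/15, M_3 = -602/15.
On [2, 3], p(t) = -6 - 116/15·(t - 2) + 143/15·(t - 2)² - 4/5·(t - 2)³.
With (t - 2) = 3/4: p(11/4) = -271/40.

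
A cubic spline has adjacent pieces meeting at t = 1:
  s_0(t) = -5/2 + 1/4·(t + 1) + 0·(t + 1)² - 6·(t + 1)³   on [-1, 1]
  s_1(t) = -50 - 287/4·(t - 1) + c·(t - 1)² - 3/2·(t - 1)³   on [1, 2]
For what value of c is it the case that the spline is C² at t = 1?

-36

s_0''(t) = 0 - 36·(t + 1), so s_0''(1) = -72. On the right, s_1''(1) = 2c, so c = -36.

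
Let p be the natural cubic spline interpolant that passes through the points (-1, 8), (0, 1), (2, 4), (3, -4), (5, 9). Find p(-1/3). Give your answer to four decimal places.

Let m_i = p''(x_i). Step sizes h_i = 1, 2, 1, 2; slopes of the chords Δ_i = (y_(i+1) - y_i)/h_i = -7, 3/2, -8, 13/2.
  1·m_0 + 6·m_1 + 2·m_2 = 6(Δ_1 - Δ_0) = 51
  2·m_1 + 6·m_2 + 1·m_3 = 6(Δ_2 - Δ_1) = -57
  1·m_2 + 6·m_3 + 2·m_4 = 6(Δ_3 - Δ_2) = 87
Natural end conditions: m_0 = m_4 = 0.
Solving the tridiagonal system: m_0 = 0, m_1 = 881/62, m_2 = -531/31, m_3 = 538/31, m_4 = 0.
On [-1, 0], p(x) = 8 - 3485/372·(x + 1) + 0·(x + 1)² + 881/372·(x + 1)³.
With (x + 1) = 2/3: p(-1/3) = 12335/5022.

2.4562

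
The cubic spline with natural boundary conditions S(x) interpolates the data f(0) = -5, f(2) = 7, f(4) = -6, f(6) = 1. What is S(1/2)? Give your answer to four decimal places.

Put σ_i = S'' at the i-th knot. Here h = (2, 2, 2) and Δ = (6, -13/2, 7/2), so the interior equations h_(i-1)·σ_(i-1) + 2(h_(i-1)+h_i)·σ_i + h_i·σ_(i+1) = 6(Δ_i − Δ_(i-1)) read
  2·σ_0 + 8·σ_1 + 2·σ_2 = 6(Δ_1 - Δ_0) = -75
  2·σ_1 + 8·σ_2 + 2·σ_3 = 6(Δ_2 - Δ_1) = 60
Natural end conditions: σ_0 = σ_3 = 0.
Hence σ_0 = 0, σ_1 = -12, σ_2 = 21/2, σ_3 = 0.
On [0, 2], S(x) = -5 + 10·x + 0·x² - 1·x³.
With x = 1/2: S(1/2) = -1/8.

-0.1250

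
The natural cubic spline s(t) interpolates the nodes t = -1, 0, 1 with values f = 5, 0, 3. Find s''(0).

12

Let m_i = s''(x_i). Step sizes h_i = 1, 1; slopes of the chords Δ_i = (y_(i+1) - y_i)/h_i = -5, 3.
  1·m_0 + 4·m_1 + 1·m_2 = 6(Δ_1 - Δ_0) = 48
Natural end conditions: m_0 = m_2 = 0.
Solving: m_0 = 0, m_1 = 12, m_2 = 0.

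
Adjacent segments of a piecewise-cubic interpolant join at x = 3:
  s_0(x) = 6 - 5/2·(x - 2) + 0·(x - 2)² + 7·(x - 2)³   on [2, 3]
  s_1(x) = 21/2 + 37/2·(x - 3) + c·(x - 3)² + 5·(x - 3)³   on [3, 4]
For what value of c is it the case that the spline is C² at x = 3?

s_0''(x) = 0 + 42·(x - 2), so s_0''(3) = 42. On the right, s_1''(3) = 2c, so c = 21.

21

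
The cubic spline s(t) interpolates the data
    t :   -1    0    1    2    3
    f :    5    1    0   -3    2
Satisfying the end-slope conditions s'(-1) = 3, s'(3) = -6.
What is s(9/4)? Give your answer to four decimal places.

Put M_i = s'' at the i-th knot. Here h = (1, 1, 1, 1) and Δ = (-4, -1, -3, 5), so the interior equations h_(i-1)·M_(i-1) + 2(h_(i-1)+h_i)·M_i + h_i·M_(i+1) = 6(Δ_i − Δ_(i-1)) read
  1·M_0 + 4·M_1 + 1·M_2 = 6(Δ_1 - Δ_0) = 18
  1·M_1 + 4·M_2 + 1·M_3 = 6(Δ_2 - Δ_1) = -12
  1·M_2 + 4·M_3 + 1·M_4 = 6(Δ_3 - Δ_2) = 48
Clamped end conditions give two more equations: 2h_0·M_0 + h_0·M_1 = 6(Δ_0 - s'(-1)) = -42 and h_3·M_3 + 2h_3·M_4 = 6(s'(3) - Δ_3) = -66.
Hence M_0 = -57/2, M_1 = 15, M_2 = -27/2, M_3 = 27, M_4 = -93/2.
On [2, 3], s(t) = -3 + 15/4·(t - 2) + 27/2·(t - 2)² - 49/4·(t - 2)³.
With (t - 2) = 1/4: s(9/4) = -361/256.

-1.4102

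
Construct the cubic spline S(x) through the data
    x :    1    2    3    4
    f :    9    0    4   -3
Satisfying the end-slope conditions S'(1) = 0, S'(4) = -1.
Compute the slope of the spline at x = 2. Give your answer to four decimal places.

-3.4667

Let m_i = S''(x_i). Step sizes h_i = 1, 1, 1; slopes of the chords Δ_i = (y_(i+1) - y_i)/h_i = -9, 4, -7.
  1·m_0 + 4·m_1 + 1·m_2 = 6(Δ_1 - Δ_0) = 78
  1·m_1 + 4·m_2 + 1·m_3 = 6(Δ_2 - Δ_1) = -66
Clamped end conditions give two more equations: 2h_0·m_0 + h_0·m_1 = 6(Δ_0 - S'(1)) = -54 and h_2·m_2 + 2h_2·m_3 = 6(S'(4) - Δ_2) = 36.
Forward elimination and back-substitution give m_0 = -706/15, m_1 = 602/15, m_2 = -532/15, m_3 = 536/15.
On [2, 3], S'(x) = b_1 + 2c_1·(x - 2) + 3d_1·(x - 2)² with b_1 = Δ_1 - h_1(2m_1 + m_2)/6 = -52/15, c_1 = m_1/2 = 301/15, d_1 = (m_2 - m_1)/(6h_1) = -63/5. So S'(2) = -52/15.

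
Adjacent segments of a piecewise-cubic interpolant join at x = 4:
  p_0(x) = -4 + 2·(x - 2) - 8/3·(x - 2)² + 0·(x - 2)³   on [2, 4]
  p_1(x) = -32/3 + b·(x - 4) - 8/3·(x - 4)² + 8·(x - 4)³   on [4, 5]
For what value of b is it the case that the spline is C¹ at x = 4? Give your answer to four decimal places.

p_0'(x) = 2 - 16/3·(x - 2) + 0·(x - 2)², so p_0'(4) = -26/3. On the right, p_1'(4) = b, so b = -26/3.

-8.6667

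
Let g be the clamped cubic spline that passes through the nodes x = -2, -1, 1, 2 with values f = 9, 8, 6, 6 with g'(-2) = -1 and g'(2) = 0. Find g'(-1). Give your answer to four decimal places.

-1.1143

Put m_i = g'' at the i-th knot. Here h = (1, 2, 1) and Δ = (-1, -1, 0), so the interior equations h_(i-1)·m_(i-1) + 2(h_(i-1)+h_i)·m_i + h_i·m_(i+1) = 6(Δ_i − Δ_(i-1)) read
  1·m_0 + 6·m_1 + 2·m_2 = 6(Δ_1 - Δ_0) = 0
  2·m_1 + 6·m_2 + 1·m_3 = 6(Δ_2 - Δ_1) = 6
Clamped end conditions give two more equations: 2h_0·m_0 + h_0·m_1 = 6(Δ_0 - g'(-2)) = 0 and h_2·m_2 + 2h_2·m_3 = 6(g'(2) - Δ_2) = 0.
Forward elimination and back-substitution give m_0 = 8/35, m_1 = -16/35, m_2 = 44/35, m_3 = -22/35.
On [-1, 1], g'(x) = b_1 + 2c_1·(x + 1) + 3d_1·(x + 1)² with b_1 = Δ_1 - h_1(2m_1 + m_2)/6 = -39/35, c_1 = m_1/2 = -8/35, d_1 = (m_2 - m_1)/(6h_1) = 1/7. So g'(-1) = -39/35.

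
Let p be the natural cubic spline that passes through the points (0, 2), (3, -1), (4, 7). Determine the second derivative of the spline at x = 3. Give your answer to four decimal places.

6.7500

Write M_i for p''(x_i). With h_i = 3, 1 and divided differences Δ_i = -1, 8, the continuity of p' gives the tridiagonal system
  3·M_0 + 8·M_1 + 1·M_2 = 6(Δ_1 - Δ_0) = 54
Natural end conditions: M_0 = M_2 = 0.
Solving the tridiagonal system: M_0 = 0, M_1 = 27/4, M_2 = 0.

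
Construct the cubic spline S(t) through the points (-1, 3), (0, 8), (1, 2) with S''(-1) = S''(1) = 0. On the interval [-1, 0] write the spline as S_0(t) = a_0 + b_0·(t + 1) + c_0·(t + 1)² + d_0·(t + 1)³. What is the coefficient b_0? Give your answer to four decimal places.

7.7500

Let M_i = S''(x_i). Step sizes h_i = 1, 1; slopes of the chords Δ_i = (y_(i+1) - y_i)/h_i = 5, -6.
  1·M_0 + 4·M_1 + 1·M_2 = 6(Δ_1 - Δ_0) = -66
Natural end conditions: M_0 = M_2 = 0.
Hence M_0 = 0, M_1 = -33/2, M_2 = 0.
On [-1, 0], with S_0(t) = a_0 + b_0·(t + 1) + c_0·(t + 1)² + d_0·(t + 1)³: c_0 = M_0/2 = 0, d_0 = (M_1 - M_0)/(6h_0) = -11/4, b_0 = Δ_0 - h_0(2M_0 + M_1)/6 = 31/4.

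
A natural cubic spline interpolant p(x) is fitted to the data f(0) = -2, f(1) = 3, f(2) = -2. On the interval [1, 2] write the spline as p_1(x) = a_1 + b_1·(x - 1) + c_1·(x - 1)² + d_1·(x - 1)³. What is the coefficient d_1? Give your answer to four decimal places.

Let M_i = p''(x_i). Step sizes h_i = 1, 1; slopes of the chords Δ_i = (y_(i+1) - y_i)/h_i = 5, -5.
  1·M_0 + 4·M_1 + 1·M_2 = 6(Δ_1 - Δ_0) = -60
Natural end conditions: M_0 = M_2 = 0.
Hence M_0 = 0, M_1 = -15, M_2 = 0.
On [1, 2], with p_1(x) = a_1 + b_1·(x - 1) + c_1·(x - 1)² + d_1·(x - 1)³: c_1 = M_1/2 = -15/2, d_1 = (M_2 - M_1)/(6h_1) = 5/2, b_1 = Δ_1 - h_1(2M_1 + M_2)/6 = 0.

2.5000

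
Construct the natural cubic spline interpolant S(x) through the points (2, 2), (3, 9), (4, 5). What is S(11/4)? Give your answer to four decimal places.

8.1523

With m_i denoting the second derivative at x_i, h_i = 1, 1, and Δ_i = (y_(i+1) − y_i)/h_i = 7, -4:
  1·m_0 + 4·m_1 + 1·m_2 = 6(Δ_1 - Δ_0) = -66
Natural end conditions: m_0 = m_2 = 0.
Solving: m_0 = 0, m_1 = -33/2, m_2 = 0.
On [2, 3], S(x) = 2 + 39/4·(x - 2) + 0·(x - 2)² - 11/4·(x - 2)³.
With (x - 2) = 3/4: S(11/4) = 2087/256.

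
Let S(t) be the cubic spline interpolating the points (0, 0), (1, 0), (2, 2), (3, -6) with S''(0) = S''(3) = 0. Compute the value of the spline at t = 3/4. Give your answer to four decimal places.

Write M_i for S''(x_i). With h_i = 1, 1, 1 and divided differences Δ_i = 0, 2, -8, the continuity of S' gives the tridiagonal system
  1·M_0 + 4·M_1 + 1·M_2 = 6(Δ_1 - Δ_0) = 12
  1·M_1 + 4·M_2 + 1·M_3 = 6(Δ_2 - Δ_1) = -60
Natural end conditions: M_0 = M_3 = 0.
Forward elimination and back-substitution give M_0 = 0, M_1 = 36/5, M_2 = -84/5, M_3 = 0.
On [0, 1], S(t) = 0 - 6/5·t + 0·t² + 6/5·t³.
With t = 3/4: S(3/4) = -63/160.

-0.3938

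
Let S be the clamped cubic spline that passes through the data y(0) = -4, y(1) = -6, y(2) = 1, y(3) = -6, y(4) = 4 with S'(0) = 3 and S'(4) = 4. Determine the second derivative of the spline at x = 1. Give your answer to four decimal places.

31.2143

Put M_i = S'' at the i-th knot. Here h = (1, 1, 1, 1) and Δ = (-2, 7, -7, 10), so the interior equations h_(i-1)·M_(i-1) + 2(h_(i-1)+h_i)·M_i + h_i·M_(i+1) = 6(Δ_i − Δ_(i-1)) read
  1·M_0 + 4·M_1 + 1·M_2 = 6(Δ_1 - Δ_0) = 54
  1·M_1 + 4·M_2 + 1·M_3 = 6(Δ_2 - Δ_1) = -84
  1·M_2 + 4·M_3 + 1·M_4 = 6(Δ_3 - Δ_2) = 102
Clamped end conditions give two more equations: 2h_0·M_0 + h_0·M_1 = 6(Δ_0 - S'(0)) = -30 and h_3·M_3 + 2h_3·M_4 = 6(S'(4) - Δ_3) = -36.
Solving: M_0 = -857/28, M_1 = 437/14, M_2 = -161/4, M_3 = 641/14, M_4 = -1145/28.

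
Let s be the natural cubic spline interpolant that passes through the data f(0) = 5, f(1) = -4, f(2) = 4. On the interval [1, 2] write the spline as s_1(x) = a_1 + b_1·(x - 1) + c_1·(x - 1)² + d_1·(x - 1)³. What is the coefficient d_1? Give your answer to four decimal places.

Let m_i = s''(x_i). Step sizes h_i = 1, 1; slopes of the chords Δ_i = (y_(i+1) - y_i)/h_i = -9, 8.
  1·m_0 + 4·m_1 + 1·m_2 = 6(Δ_1 - Δ_0) = 102
Natural end conditions: m_0 = m_2 = 0.
Solving the tridiagonal system: m_0 = 0, m_1 = 51/2, m_2 = 0.
On [1, 2], with s_1(x) = a_1 + b_1·(x - 1) + c_1·(x - 1)² + d_1·(x - 1)³: c_1 = m_1/2 = 51/4, d_1 = (m_2 - m_1)/(6h_1) = -17/4, b_1 = Δ_1 - h_1(2m_1 + m_2)/6 = -1/2.

-4.2500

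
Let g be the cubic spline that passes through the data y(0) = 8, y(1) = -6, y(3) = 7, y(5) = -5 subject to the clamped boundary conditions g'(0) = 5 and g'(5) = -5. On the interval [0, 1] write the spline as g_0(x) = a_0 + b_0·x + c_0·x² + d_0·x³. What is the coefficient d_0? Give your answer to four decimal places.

19.7609

Write σ_i for g''(x_i). With h_i = 1, 2, 2 and divided differences Δ_i = -14, 13/2, -6, the continuity of g' gives the tridiagonal system
  1·σ_0 + 6·σ_1 + 2·σ_2 = 6(Δ_1 - Δ_0) = 123
  2·σ_1 + 8·σ_2 + 2·σ_3 = 6(Δ_2 - Δ_1) = -75
Clamped end conditions give two more equations: 2h_0·σ_0 + h_0·σ_1 = 6(Δ_0 - g'(0)) = -114 and h_2·σ_2 + 2h_2·σ_3 = 6(g'(5) - Δ_2) = 6.
Solving the tridiagonal system: σ_0 = -1783/23, σ_1 = 944/23, σ_2 = -526/23, σ_3 = 595/46.
On [0, 1], with g_0(x) = a_0 + b_0·x + c_0·x² + d_0·x³: c_0 = σ_0/2 = -1783/46, d_0 = (σ_1 - σ_0)/(6h_0) = 909/46, b_0 = Δ_0 - h_0(2σ_0 + σ_1)/6 = 5.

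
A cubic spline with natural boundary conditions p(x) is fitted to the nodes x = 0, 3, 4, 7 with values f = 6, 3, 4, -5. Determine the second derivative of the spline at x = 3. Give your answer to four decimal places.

1.9048

Let M_i = p''(x_i). Step sizes h_i = 3, 1, 3; slopes of the chords Δ_i = (y_(i+1) - y_i)/h_i = -1, 1, -3.
  3·M_0 + 8·M_1 + 1·M_2 = 6(Δ_1 - Δ_0) = 12
  1·M_1 + 8·M_2 + 3·M_3 = 6(Δ_2 - Δ_1) = -24
Natural end conditions: M_0 = M_3 = 0.
Forward elimination and back-substitution give M_0 = 0, M_1 = 40/21, M_2 = -68/21, M_3 = 0.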